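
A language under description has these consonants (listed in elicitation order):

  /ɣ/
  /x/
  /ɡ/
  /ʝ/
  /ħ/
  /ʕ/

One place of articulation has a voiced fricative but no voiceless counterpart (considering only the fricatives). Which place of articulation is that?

palatal

Voiceless: /x/ (velar), /ħ/ (pharyngeal).
Voiced: /ʝ/ (palatal), /ɣ/ (velar), /ʕ/ (pharyngeal).
Every place of articulation has a voiceless member except palatal, where /ç/ would be expected.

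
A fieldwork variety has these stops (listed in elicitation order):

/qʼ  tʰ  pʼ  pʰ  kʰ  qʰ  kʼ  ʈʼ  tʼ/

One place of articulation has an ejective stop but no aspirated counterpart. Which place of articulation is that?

bilabial: aspirated /pʰ/, ejective /pʼ/.
alveolar: aspirated /tʰ/, ejective /tʼ/.
retroflex: aspirated —, ejective /ʈʼ/.
velar: aspirated /kʰ/, ejective /kʼ/.
uvular: aspirated /qʰ/, ejective /qʼ/.
Every place of articulation has an aspirated member except retroflex, where /ʈʰ/ would be expected.

retroflex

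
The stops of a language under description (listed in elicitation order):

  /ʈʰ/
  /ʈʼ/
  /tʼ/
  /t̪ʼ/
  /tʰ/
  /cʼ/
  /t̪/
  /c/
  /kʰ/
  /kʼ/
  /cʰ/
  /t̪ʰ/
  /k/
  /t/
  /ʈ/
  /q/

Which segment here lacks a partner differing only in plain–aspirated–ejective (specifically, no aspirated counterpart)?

/q/

Dental: /t̪/ ~ /t̪ʰ/ ~ /t̪ʼ/
Alveolar: /t/ ~ /tʰ/ ~ /tʼ/
Retroflex: /ʈ/ ~ /ʈʰ/ ~ /ʈʼ/
Palatal: /c/ ~ /cʰ/ ~ /cʼ/
Velar: /k/ ~ /kʰ/ ~ /kʼ/
Uvular: only /q/ (plain); no aspirated partner.
So /q/ is the unpaired segment.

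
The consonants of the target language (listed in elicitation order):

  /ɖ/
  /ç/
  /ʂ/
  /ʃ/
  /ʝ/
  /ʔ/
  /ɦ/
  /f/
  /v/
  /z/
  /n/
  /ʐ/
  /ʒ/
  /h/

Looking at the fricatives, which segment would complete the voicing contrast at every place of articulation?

place of articulation  voiceless  voiced  
labiodental       f         v       
alveolar          —         z       
postalveolar      ʃ         ʒ       
retroflex         ʂ         ʐ       
palatal           ç         ʝ       
glottal           h         ɦ       
The alveolar row has no voiceless member, so the gap is the voiceless alveolar fricative /s/.

/s/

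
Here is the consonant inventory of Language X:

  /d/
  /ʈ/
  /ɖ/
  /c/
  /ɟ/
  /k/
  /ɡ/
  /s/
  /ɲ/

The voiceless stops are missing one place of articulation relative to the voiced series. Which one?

Voiceless: /ʈ/ (retroflex), /c/ (palatal), /k/ (velar).
Voiced: /d/ (alveolar), /ɖ/ (retroflex), /ɟ/ (palatal), /ɡ/ (velar).
Every place of articulation has a voiceless member except alveolar, where /t/ would be expected.

alveolar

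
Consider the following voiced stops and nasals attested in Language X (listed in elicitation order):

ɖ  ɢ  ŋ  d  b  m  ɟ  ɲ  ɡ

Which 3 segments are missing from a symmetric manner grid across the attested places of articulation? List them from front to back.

place of articulation  oral stop  nasal   
bilabial          b         m       
alveolar          d         —       
retroflex         ɖ         —       
palatal           ɟ         ɲ       
velar             ɡ         ŋ       
uvular            ɢ         —       
Gaps, from front to back: alveolar lacks nasal (/n/); retroflex lacks nasal (/ɳ/); uvular lacks nasal (/ɴ/).

/n/, /ɳ/, /ɴ/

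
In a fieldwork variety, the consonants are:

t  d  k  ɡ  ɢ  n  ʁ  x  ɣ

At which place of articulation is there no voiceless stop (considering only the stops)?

uvular

Voiceless: /t/ (alveolar), /k/ (velar).
Voiced: /d/ (alveolar), /ɡ/ (velar), /ɢ/ (uvular).
Every place of articulation has a voiceless member except uvular, where /q/ would be expected.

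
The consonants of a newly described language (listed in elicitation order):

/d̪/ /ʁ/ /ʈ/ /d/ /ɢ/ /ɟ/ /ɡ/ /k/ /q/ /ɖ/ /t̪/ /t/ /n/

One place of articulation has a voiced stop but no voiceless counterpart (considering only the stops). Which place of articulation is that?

Voiceless: /t̪/ (dental), /t/ (alveolar), /ʈ/ (retroflex), /k/ (velar), /q/ (uvular).
Voiced: /d̪/ (dental), /d/ (alveolar), /ɖ/ (retroflex), /ɟ/ (palatal), /ɡ/ (velar), /ɢ/ (uvular).
Every place of articulation has a voiceless member except palatal, where /c/ would be expected.

palatal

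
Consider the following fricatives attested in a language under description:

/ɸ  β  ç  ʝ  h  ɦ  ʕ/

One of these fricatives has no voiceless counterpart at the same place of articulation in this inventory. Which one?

Bilabial: /ɸ/ ~ /β/
Palatal: /ç/ ~ /ʝ/
Glottal: /h/ ~ /ɦ/
Pharyngeal: only /ʕ/ (voiced); no voiceless partner.
So /ʕ/ is the unpaired segment.

/ʕ/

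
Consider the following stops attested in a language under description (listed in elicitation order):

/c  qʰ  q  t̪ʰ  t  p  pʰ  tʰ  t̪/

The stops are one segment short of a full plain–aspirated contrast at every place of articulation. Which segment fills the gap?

place of articulation  plain     aspirated
bilabial          p         pʰ      
dental            t̪        t̪ʰ     
alveolar          t         tʰ      
palatal           c         —       
uvular            q         qʰ      
The palatal row has no aspirated member, so the gap is the aspirated palatal stop /cʰ/.

/cʰ/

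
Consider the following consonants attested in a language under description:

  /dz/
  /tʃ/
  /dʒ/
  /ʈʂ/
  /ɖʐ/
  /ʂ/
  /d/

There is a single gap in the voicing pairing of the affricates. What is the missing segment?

Voiceless: /tʃ/ (postalveolar), /ʈʂ/ (retroflex).
Voiced: /dz/ (alveolar), /dʒ/ (postalveolar), /ɖʐ/ (retroflex).
The alveolar row has no voiceless member, so the gap is the voiceless alveolar affricate /ts/.

/ts/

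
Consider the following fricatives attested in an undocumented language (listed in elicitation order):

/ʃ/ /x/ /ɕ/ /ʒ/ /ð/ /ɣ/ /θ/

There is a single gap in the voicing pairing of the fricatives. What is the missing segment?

place of articulation  voiceless  voiced  
dental            θ         ð       
postalveolar      ʃ         ʒ       
alveolo-palatal   ɕ         —       
velar             x         ɣ       
The alveolo-palatal row has no voiced member, so the gap is the voiced alveolo-palatal fricative /ʑ/.

/ʑ/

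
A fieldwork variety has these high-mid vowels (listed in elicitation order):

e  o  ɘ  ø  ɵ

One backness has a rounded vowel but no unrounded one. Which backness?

back

backness          unrounded  rounded 
front             e         ø       
central           ɘ         ɵ       
back              —         o       
Every backness has an unrounded member except back, where /ɤ/ would be expected.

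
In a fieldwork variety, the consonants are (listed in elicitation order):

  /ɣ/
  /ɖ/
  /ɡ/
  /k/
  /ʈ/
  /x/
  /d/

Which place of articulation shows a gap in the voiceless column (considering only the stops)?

alveolar

alveolar: voiceless —, voiced /d/.
retroflex: voiceless /ʈ/, voiced /ɖ/.
velar: voiceless /k/, voiced /ɡ/.
Every place of articulation has a voiceless member except alveolar, where /t/ would be expected.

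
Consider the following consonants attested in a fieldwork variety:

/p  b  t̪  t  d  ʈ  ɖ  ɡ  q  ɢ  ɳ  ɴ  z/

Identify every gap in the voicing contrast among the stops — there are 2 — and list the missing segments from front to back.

place of articulation  voiceless  voiced  
bilabial          p         b       
dental            t̪        —       
alveolar          t         d       
retroflex         ʈ         ɖ       
velar             —         ɡ       
uvular            q         ɢ       
Gaps, from front to back: dental lacks voiced (/d̪/); velar lacks voiceless (/k/).

/d̪/, /k/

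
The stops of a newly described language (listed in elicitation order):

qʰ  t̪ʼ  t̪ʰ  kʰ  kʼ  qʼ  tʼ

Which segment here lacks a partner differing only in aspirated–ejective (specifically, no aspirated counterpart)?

/tʼ/

Dental: /t̪ʰ/ ~ /t̪ʼ/
Velar: /kʰ/ ~ /kʼ/
Uvular: /qʰ/ ~ /qʼ/
Alveolar: only /tʼ/ (ejective); no aspirated partner.
So /tʼ/ is the unpaired segment.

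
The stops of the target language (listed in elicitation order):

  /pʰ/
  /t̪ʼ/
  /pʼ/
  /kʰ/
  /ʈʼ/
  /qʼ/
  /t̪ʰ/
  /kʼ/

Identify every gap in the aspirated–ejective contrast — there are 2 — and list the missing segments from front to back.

bilabial: aspirated /pʰ/, ejective /pʼ/.
dental: aspirated /t̪ʰ/, ejective /t̪ʼ/.
retroflex: aspirated —, ejective /ʈʼ/.
velar: aspirated /kʰ/, ejective /kʼ/.
uvular: aspirated —, ejective /qʼ/.
Gaps, from front to back: retroflex lacks aspirated (/ʈʰ/); uvular lacks aspirated (/qʰ/).

/ʈʰ/, /qʰ/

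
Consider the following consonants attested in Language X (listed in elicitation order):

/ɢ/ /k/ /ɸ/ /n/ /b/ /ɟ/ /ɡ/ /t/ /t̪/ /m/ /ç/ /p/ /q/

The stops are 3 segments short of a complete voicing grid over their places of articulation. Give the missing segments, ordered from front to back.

bilabial: voiceless /p/, voiced /b/.
dental: voiceless /t̪/, voiced —.
alveolar: voiceless /t/, voiced —.
palatal: voiceless —, voiced /ɟ/.
velar: voiceless /k/, voiced /ɡ/.
uvular: voiceless /q/, voiced /ɢ/.
Gaps, from front to back: dental lacks voiced (/d̪/); alveolar lacks voiced (/d/); palatal lacks voiceless (/c/).

/d̪/, /d/, /c/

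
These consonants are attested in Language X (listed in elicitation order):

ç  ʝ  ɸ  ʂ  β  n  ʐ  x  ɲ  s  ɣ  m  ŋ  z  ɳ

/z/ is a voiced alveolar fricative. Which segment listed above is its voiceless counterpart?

The voiceless counterpart is a voiceless alveolar fricative — in this inventory, /s/.

/s/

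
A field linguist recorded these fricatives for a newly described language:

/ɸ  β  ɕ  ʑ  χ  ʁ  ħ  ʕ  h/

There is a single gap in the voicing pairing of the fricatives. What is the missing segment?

bilabial: voiceless /ɸ/, voiced /β/.
alveolo-palatal: voiceless /ɕ/, voiced /ʑ/.
uvular: voiceless /χ/, voiced /ʁ/.
pharyngeal: voiceless /ħ/, voiced /ʕ/.
glottal: voiceless /h/, voiced —.
The glottal row has no voiced member, so the gap is the voiced glottal fricative /ɦ/.

/ɦ/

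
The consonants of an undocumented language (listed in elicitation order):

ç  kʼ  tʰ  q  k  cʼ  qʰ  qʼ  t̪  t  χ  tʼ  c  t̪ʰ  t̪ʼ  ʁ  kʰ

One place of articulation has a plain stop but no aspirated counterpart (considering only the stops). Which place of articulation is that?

dental: plain /t̪/, aspirated /t̪ʰ/, ejective /t̪ʼ/.
alveolar: plain /t/, aspirated /tʰ/, ejective /tʼ/.
palatal: plain /c/, aspirated —, ejective /cʼ/.
velar: plain /k/, aspirated /kʰ/, ejective /kʼ/.
uvular: plain /q/, aspirated /qʰ/, ejective /qʼ/.
Every place of articulation has an aspirated member except palatal, where /cʰ/ would be expected.

palatal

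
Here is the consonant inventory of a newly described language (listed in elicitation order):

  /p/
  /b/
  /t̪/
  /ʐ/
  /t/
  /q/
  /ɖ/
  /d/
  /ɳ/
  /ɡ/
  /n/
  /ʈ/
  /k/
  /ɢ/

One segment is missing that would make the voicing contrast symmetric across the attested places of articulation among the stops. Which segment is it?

place of articulation  voiceless  voiced  
bilabial          p         b       
dental            t̪        —       
alveolar          t         d       
retroflex         ʈ         ɖ       
velar             k         ɡ       
uvular            q         ɢ       
The dental row has no voiced member, so the gap is the voiced dental stop /d̪/.

/d̪/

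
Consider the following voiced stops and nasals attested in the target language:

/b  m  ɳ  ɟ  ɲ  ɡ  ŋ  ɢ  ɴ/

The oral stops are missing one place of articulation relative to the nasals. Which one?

retroflex

Oral stop: /b/ (bilabial), /ɟ/ (palatal), /ɡ/ (velar), /ɢ/ (uvular).
Nasal: /m/ (bilabial), /ɳ/ (retroflex), /ɲ/ (palatal), /ŋ/ (velar), /ɴ/ (uvular).
Every place of articulation has an oral stop member except retroflex, where /ɖ/ would be expected.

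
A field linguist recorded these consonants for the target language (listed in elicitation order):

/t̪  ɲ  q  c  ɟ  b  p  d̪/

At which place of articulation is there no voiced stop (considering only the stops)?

uvular

Voiceless: /p/ (bilabial), /t̪/ (dental), /c/ (palatal), /q/ (uvular).
Voiced: /b/ (bilabial), /d̪/ (dental), /ɟ/ (palatal).
Every place of articulation has a voiced member except uvular, where /ɢ/ would be expected.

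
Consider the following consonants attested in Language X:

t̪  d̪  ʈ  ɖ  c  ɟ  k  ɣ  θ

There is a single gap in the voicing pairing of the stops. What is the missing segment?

Voiceless: /t̪/ (dental), /ʈ/ (retroflex), /c/ (palatal), /k/ (velar).
Voiced: /d̪/ (dental), /ɖ/ (retroflex), /ɟ/ (palatal).
The velar row has no voiced member, so the gap is the voiced velar stop /ɡ/.

/ɡ/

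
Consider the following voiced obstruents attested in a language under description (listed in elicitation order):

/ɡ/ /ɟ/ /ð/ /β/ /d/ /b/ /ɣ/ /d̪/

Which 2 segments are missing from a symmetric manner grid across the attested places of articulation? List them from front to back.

/z/, /ʝ/

Stop: /b/ (bilabial), /d̪/ (dental), /d/ (alveolar), /ɟ/ (palatal), /ɡ/ (velar).
Fricative: /β/ (bilabial), /ð/ (dental), /ɣ/ (velar).
Gaps, from front to back: alveolar lacks fricative (/z/); palatal lacks fricative (/ʝ/).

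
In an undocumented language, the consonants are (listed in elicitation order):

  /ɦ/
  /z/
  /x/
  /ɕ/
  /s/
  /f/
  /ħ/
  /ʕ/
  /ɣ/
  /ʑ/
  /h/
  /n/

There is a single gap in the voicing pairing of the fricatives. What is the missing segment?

labiodental: voiceless /f/, voiced —.
alveolar: voiceless /s/, voiced /z/.
alveolo-palatal: voiceless /ɕ/, voiced /ʑ/.
velar: voiceless /x/, voiced /ɣ/.
pharyngeal: voiceless /ħ/, voiced /ʕ/.
glottal: voiceless /h/, voiced /ɦ/.
The labiodental row has no voiced member, so the gap is the voiced labiodental fricative /v/.

/v/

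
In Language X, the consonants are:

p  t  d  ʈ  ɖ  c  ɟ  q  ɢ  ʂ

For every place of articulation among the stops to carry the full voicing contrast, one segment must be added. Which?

/b/

bilabial: voiceless /p/, voiced —.
alveolar: voiceless /t/, voiced /d/.
retroflex: voiceless /ʈ/, voiced /ɖ/.
palatal: voiceless /c/, voiced /ɟ/.
uvular: voiceless /q/, voiced /ɢ/.
The bilabial row has no voiced member, so the gap is the voiced bilabial stop /b/.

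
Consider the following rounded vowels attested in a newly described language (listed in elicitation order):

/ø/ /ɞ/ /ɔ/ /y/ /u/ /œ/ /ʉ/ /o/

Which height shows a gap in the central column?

height            front     central   back    
high              y         ʉ         u       
high-mid          ø         —         o       
low-mid           œ         ɞ         ɔ       
Every height has a central member except high-mid, where /ɵ/ would be expected.

high-mid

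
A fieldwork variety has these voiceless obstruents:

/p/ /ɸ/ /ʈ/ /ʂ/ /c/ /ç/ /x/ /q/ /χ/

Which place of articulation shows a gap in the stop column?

velar

bilabial: stop /p/, fricative /ɸ/.
retroflex: stop /ʈ/, fricative /ʂ/.
palatal: stop /c/, fricative /ç/.
velar: stop —, fricative /x/.
uvular: stop /q/, fricative /χ/.
Every place of articulation has a stop member except velar, where /k/ would be expected.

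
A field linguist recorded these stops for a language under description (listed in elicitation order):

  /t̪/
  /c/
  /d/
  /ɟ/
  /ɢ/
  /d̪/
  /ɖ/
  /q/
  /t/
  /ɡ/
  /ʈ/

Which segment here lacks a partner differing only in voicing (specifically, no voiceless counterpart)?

/ɡ/

Dental: /t̪/ ~ /d̪/
Alveolar: /t/ ~ /d/
Retroflex: /ʈ/ ~ /ɖ/
Palatal: /c/ ~ /ɟ/
Uvular: /q/ ~ /ɢ/
Velar: only /ɡ/ (voiced); no voiceless partner.
So /ɡ/ is the unpaired segment.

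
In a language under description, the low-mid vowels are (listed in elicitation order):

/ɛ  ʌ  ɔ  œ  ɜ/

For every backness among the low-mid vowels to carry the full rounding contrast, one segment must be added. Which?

front: unrounded /ɛ/, rounded /œ/.
central: unrounded /ɜ/, rounded —.
back: unrounded /ʌ/, rounded /ɔ/.
The central row has no rounded member, so the gap is the central rounded vowel /ɞ/.

/ɞ/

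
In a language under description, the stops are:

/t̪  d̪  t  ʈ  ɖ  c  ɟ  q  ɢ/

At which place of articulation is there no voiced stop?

place of articulation  voiceless  voiced  
dental            t̪        d̪      
alveolar          t         —       
retroflex         ʈ         ɖ       
palatal           c         ɟ       
uvular            q         ɢ       
Every place of articulation has a voiced member except alveolar, where /d/ would be expected.

alveolar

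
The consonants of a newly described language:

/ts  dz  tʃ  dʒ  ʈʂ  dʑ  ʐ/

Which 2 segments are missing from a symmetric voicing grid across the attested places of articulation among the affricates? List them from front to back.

/ɖʐ/, /tɕ/

place of articulation  voiceless  voiced  
alveolar          ts        dz      
postalveolar      tʃ        dʒ      
retroflex         ʈʂ        —       
alveolo-palatal   —         dʑ      
Gaps, from front to back: retroflex lacks voiced (/ɖʐ/); alveolo-palatal lacks voiceless (/tɕ/).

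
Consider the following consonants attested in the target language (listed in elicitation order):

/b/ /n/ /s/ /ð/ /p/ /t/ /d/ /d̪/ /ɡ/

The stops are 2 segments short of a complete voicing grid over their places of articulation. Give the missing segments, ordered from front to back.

/t̪/, /k/

Voiceless: /p/ (bilabial), /t/ (alveolar).
Voiced: /b/ (bilabial), /d̪/ (dental), /d/ (alveolar), /ɡ/ (velar).
Gaps, from front to back: dental lacks voiceless (/t̪/); velar lacks voiceless (/k/).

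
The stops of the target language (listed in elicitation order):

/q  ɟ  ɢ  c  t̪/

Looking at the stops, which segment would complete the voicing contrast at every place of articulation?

dental: voiceless /t̪/, voiced —.
palatal: voiceless /c/, voiced /ɟ/.
uvular: voiceless /q/, voiced /ɢ/.
The dental row has no voiced member, so the gap is the voiced dental stop /d̪/.

/d̪/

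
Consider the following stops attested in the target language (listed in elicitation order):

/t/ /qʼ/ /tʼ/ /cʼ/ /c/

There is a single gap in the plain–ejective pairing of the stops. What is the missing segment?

/q/

place of articulation  plain     ejective
alveolar          t         tʼ      
palatal           c         cʼ      
uvular            —         qʼ      
The uvular row has no plain member, so the gap is the plain uvular stop /q/.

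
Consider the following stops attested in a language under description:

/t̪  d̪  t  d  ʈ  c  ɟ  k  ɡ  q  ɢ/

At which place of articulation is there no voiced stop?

retroflex

Voiceless: /t̪/ (dental), /t/ (alveolar), /ʈ/ (retroflex), /c/ (palatal), /k/ (velar), /q/ (uvular).
Voiced: /d̪/ (dental), /d/ (alveolar), /ɟ/ (palatal), /ɡ/ (velar), /ɢ/ (uvular).
Every place of articulation has a voiced member except retroflex, where /ɖ/ would be expected.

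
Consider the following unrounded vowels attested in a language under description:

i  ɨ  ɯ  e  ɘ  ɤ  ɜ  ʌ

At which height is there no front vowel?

high: front /i/, central /ɨ/, back /ɯ/.
high-mid: front /e/, central /ɘ/, back /ɤ/.
low-mid: front —, central /ɜ/, back /ʌ/.
Every height has a front member except low-mid, where /ɛ/ would be expected.

low-mid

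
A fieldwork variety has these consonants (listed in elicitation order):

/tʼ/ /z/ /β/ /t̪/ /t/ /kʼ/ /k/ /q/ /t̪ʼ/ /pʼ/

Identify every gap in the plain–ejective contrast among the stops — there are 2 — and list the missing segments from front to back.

Plain: /t̪/ (dental), /t/ (alveolar), /k/ (velar), /q/ (uvular).
Ejective: /pʼ/ (bilabial), /t̪ʼ/ (dental), /tʼ/ (alveolar), /kʼ/ (velar).
Gaps, from front to back: bilabial lacks plain (/p/); uvular lacks ejective (/qʼ/).

/p/, /qʼ/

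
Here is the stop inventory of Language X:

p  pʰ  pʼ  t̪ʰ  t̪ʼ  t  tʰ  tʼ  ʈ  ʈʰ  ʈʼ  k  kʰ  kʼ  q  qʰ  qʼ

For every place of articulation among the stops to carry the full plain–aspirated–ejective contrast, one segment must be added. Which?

/t̪/

Plain: /p/ (bilabial), /t/ (alveolar), /ʈ/ (retroflex), /k/ (velar), /q/ (uvular).
Aspirated: /pʰ/ (bilabial), /t̪ʰ/ (dental), /tʰ/ (alveolar), /ʈʰ/ (retroflex), /kʰ/ (velar), /qʰ/ (uvular).
Ejective: /pʼ/ (bilabial), /t̪ʼ/ (dental), /tʼ/ (alveolar), /ʈʼ/ (retroflex), /kʼ/ (velar), /qʼ/ (uvular).
The dental row has no plain member, so the gap is the plain dental stop /t̪/.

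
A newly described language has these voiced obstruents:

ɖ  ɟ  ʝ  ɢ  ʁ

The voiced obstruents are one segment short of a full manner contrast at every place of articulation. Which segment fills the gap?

retroflex: stop /ɖ/, fricative —.
palatal: stop /ɟ/, fricative /ʝ/.
uvular: stop /ɢ/, fricative /ʁ/.
The retroflex row has no fricative member, so the gap is the retroflex fricative /ʐ/.

/ʐ/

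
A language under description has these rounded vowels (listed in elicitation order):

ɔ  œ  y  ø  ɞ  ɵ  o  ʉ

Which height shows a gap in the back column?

high

Front: /y/ (high), /ø/ (high-mid), /œ/ (low-mid).
Central: /ʉ/ (high), /ɵ/ (high-mid), /ɞ/ (low-mid).
Back: /o/ (high-mid), /ɔ/ (low-mid).
Every height has a back member except high, where /u/ would be expected.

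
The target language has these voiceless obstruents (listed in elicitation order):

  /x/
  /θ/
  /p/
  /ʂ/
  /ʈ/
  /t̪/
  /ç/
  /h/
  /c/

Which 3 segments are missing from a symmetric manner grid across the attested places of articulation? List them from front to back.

/ɸ/, /k/, /ʔ/

place of articulation  stop      fricative
bilabial          p         —       
dental            t̪        θ       
retroflex         ʈ         ʂ       
palatal           c         ç       
velar             —         x       
glottal           —         h       
Gaps, from front to back: bilabial lacks fricative (/ɸ/); velar lacks stop (/k/); glottal lacks stop (/ʔ/).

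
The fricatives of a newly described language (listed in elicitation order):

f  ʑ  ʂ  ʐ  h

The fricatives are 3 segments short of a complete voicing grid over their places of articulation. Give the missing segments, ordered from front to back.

/v/, /ɕ/, /ɦ/

labiodental: voiceless /f/, voiced —.
retroflex: voiceless /ʂ/, voiced /ʐ/.
alveolo-palatal: voiceless —, voiced /ʑ/.
glottal: voiceless /h/, voiced —.
Gaps, from front to back: labiodental lacks voiced (/v/); alveolo-palatal lacks voiceless (/ɕ/); glottal lacks voiced (/ɦ/).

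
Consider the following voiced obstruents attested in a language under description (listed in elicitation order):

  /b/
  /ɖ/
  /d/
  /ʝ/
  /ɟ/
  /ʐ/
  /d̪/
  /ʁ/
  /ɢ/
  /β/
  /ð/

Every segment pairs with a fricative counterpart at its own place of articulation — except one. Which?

Bilabial: /b/ ~ /β/
Dental: /d̪/ ~ /ð/
Retroflex: /ɖ/ ~ /ʐ/
Palatal: /ɟ/ ~ /ʝ/
Uvular: /ɢ/ ~ /ʁ/
Alveolar: only /d/ (stop); no fricative partner.
So /d/ is the unpaired segment.

/d/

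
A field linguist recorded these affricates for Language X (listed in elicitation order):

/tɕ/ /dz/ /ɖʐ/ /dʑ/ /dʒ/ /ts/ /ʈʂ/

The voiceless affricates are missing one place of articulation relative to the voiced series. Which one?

postalveolar

place of articulation  voiceless  voiced  
alveolar          ts        dz      
postalveolar      —         dʒ      
retroflex         ʈʂ        ɖʐ      
alveolo-palatal   tɕ        dʑ      
Every place of articulation has a voiceless member except postalveolar, where /tʃ/ would be expected.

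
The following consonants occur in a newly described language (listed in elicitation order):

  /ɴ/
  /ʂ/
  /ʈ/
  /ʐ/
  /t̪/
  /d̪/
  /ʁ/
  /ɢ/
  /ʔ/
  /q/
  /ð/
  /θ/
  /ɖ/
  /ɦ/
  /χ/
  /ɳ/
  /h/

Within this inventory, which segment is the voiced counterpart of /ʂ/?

/ʐ/

/ʂ/ is a voiceless retroflex fricative.
The voiced counterpart is a voiced retroflex fricative — in this inventory, /ʐ/.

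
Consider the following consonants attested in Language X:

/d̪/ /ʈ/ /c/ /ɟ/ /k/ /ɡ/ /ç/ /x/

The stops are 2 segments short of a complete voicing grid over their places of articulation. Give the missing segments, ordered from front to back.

/t̪/, /ɖ/

Voiceless: /ʈ/ (retroflex), /c/ (palatal), /k/ (velar).
Voiced: /d̪/ (dental), /ɟ/ (palatal), /ɡ/ (velar).
Gaps, from front to back: dental lacks voiceless (/t̪/); retroflex lacks voiced (/ɖ/).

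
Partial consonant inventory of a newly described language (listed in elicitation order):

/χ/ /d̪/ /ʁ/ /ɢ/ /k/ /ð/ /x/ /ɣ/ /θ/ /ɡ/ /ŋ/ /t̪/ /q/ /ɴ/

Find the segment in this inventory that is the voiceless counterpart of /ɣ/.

/x/

/ɣ/ is a voiced velar fricative.
The voiceless counterpart is a voiceless velar fricative — in this inventory, /x/.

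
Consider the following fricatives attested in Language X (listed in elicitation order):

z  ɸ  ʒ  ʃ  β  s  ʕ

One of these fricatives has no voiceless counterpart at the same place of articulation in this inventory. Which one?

/ʕ/

Bilabial: /ɸ/ ~ /β/
Alveolar: /s/ ~ /z/
Postalveolar: /ʃ/ ~ /ʒ/
Pharyngeal: only /ʕ/ (voiced); no voiceless partner.
So /ʕ/ is the unpaired segment.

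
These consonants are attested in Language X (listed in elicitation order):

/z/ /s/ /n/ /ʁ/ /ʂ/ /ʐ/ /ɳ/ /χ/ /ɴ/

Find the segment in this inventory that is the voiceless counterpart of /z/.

/s/

/z/ is a voiced alveolar fricative.
The voiceless counterpart is a voiceless alveolar fricative — in this inventory, /s/.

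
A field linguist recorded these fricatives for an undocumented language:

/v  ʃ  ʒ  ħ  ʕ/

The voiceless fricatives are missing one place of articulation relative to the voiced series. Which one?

place of articulation  voiceless  voiced  
labiodental       —         v       
postalveolar      ʃ         ʒ       
pharyngeal        ħ         ʕ       
Every place of articulation has a voiceless member except labiodental, where /f/ would be expected.

labiodental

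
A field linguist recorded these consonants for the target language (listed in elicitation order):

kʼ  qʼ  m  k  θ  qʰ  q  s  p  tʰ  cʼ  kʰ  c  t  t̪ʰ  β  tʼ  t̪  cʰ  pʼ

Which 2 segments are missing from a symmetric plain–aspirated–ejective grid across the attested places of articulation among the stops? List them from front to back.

/pʰ/, /t̪ʼ/

Plain: /p/ (bilabial), /t̪/ (dental), /t/ (alveolar), /c/ (palatal), /k/ (velar), /q/ (uvular).
Aspirated: /t̪ʰ/ (dental), /tʰ/ (alveolar), /cʰ/ (palatal), /kʰ/ (velar), /qʰ/ (uvular).
Ejective: /pʼ/ (bilabial), /tʼ/ (alveolar), /cʼ/ (palatal), /kʼ/ (velar), /qʼ/ (uvular).
Gaps, from front to back: bilabial lacks aspirated (/pʰ/); dental lacks ejective (/t̪ʼ/).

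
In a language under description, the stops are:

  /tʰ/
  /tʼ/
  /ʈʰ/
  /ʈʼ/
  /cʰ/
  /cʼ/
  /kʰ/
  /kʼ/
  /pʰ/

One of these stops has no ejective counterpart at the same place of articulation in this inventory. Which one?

/pʰ/

Alveolar: /tʰ/ ~ /tʼ/
Retroflex: /ʈʰ/ ~ /ʈʼ/
Palatal: /cʰ/ ~ /cʼ/
Velar: /kʰ/ ~ /kʼ/
Bilabial: only /pʰ/ (aspirated); no ejective partner.
So /pʰ/ is the unpaired segment.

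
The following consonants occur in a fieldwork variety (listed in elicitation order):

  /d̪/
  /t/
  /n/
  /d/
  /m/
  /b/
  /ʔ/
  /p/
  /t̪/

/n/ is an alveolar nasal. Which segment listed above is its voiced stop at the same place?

/d/

The voiced stop at the same place is a voiced alveolar stop — in this inventory, /d/.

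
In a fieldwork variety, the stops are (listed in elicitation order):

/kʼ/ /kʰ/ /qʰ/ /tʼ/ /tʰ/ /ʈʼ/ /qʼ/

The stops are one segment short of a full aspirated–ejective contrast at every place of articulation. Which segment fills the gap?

Aspirated: /tʰ/ (alveolar), /kʰ/ (velar), /qʰ/ (uvular).
Ejective: /tʼ/ (alveolar), /ʈʼ/ (retroflex), /kʼ/ (velar), /qʼ/ (uvular).
The retroflex row has no aspirated member, so the gap is the aspirated retroflex stop /ʈʰ/.

/ʈʰ/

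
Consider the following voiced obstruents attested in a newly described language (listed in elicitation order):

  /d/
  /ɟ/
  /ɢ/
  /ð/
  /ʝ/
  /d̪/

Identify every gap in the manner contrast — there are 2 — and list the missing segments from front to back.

place of articulation  stop      fricative
dental            d̪        ð       
alveolar          d         —       
palatal           ɟ         ʝ       
uvular            ɢ         —       
Gaps, from front to back: alveolar lacks fricative (/z/); uvular lacks fricative (/ʁ/).

/z/, /ʁ/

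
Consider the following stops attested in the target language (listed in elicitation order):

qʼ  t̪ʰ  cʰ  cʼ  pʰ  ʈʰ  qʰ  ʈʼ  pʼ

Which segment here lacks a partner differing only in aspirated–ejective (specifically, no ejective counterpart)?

Bilabial: /pʰ/ ~ /pʼ/
Retroflex: /ʈʰ/ ~ /ʈʼ/
Palatal: /cʰ/ ~ /cʼ/
Uvular: /qʰ/ ~ /qʼ/
Dental: only /t̪ʰ/ (aspirated); no ejective partner.
So /t̪ʰ/ is the unpaired segment.

/t̪ʰ/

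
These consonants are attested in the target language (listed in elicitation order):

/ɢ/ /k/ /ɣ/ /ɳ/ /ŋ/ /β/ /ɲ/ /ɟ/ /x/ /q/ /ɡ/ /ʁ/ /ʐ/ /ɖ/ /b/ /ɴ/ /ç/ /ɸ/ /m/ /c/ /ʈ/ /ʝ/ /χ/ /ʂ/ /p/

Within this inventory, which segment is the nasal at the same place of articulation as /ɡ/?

/ɡ/ is a voiced velar stop.
The nasal at the same place is a velar nasal — in this inventory, /ŋ/.

/ŋ/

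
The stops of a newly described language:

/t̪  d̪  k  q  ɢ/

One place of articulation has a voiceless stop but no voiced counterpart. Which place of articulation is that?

place of articulation  voiceless  voiced  
dental            t̪        d̪      
velar             k         —       
uvular            q         ɢ       
Every place of articulation has a voiced member except velar, where /ɡ/ would be expected.

velar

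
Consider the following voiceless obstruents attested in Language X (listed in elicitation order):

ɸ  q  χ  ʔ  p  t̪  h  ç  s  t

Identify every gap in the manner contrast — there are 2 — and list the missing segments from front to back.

/θ/, /c/

place of articulation  stop      fricative
bilabial          p         ɸ       
dental            t̪        —       
alveolar          t         s       
palatal           —         ç       
uvular            q         χ       
glottal           ʔ         h       
Gaps, from front to back: dental lacks fricative (/θ/); palatal lacks stop (/c/).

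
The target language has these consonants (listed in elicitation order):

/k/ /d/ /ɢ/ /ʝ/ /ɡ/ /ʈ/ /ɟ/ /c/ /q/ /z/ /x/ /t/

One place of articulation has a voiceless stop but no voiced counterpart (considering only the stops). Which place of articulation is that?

retroflex

Voiceless: /t/ (alveolar), /ʈ/ (retroflex), /c/ (palatal), /k/ (velar), /q/ (uvular).
Voiced: /d/ (alveolar), /ɟ/ (palatal), /ɡ/ (velar), /ɢ/ (uvular).
Every place of articulation has a voiced member except retroflex, where /ɖ/ would be expected.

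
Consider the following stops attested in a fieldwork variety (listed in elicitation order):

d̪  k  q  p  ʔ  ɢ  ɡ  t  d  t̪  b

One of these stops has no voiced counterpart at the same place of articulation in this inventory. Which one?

Bilabial: /p/ ~ /b/
Dental: /t̪/ ~ /d̪/
Alveolar: /t/ ~ /d/
Velar: /k/ ~ /ɡ/
Uvular: /q/ ~ /ɢ/
Glottal: only /ʔ/ (voiceless); no voiced partner.
So /ʔ/ is the unpaired segment.

/ʔ/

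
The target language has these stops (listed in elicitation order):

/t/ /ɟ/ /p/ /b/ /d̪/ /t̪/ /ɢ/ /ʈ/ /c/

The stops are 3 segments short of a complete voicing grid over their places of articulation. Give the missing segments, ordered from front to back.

/d/, /ɖ/, /q/

bilabial: voiceless /p/, voiced /b/.
dental: voiceless /t̪/, voiced /d̪/.
alveolar: voiceless /t/, voiced —.
retroflex: voiceless /ʈ/, voiced —.
palatal: voiceless /c/, voiced /ɟ/.
uvular: voiceless —, voiced /ɢ/.
Gaps, from front to back: alveolar lacks voiced (/d/); retroflex lacks voiced (/ɖ/); uvular lacks voiceless (/q/).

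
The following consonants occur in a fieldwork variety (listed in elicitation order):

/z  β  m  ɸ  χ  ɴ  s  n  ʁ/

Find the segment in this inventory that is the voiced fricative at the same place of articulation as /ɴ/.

/ɴ/ is an uvular nasal.
The voiced fricative at the same place is a voiced uvular fricative — in this inventory, /ʁ/.

/ʁ/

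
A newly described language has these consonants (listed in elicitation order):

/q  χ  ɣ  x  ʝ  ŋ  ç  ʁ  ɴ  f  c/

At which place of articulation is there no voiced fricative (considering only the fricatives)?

labiodental

labiodental: voiceless /f/, voiced —.
palatal: voiceless /ç/, voiced /ʝ/.
velar: voiceless /x/, voiced /ɣ/.
uvular: voiceless /χ/, voiced /ʁ/.
Every place of articulation has a voiced member except labiodental, where /v/ would be expected.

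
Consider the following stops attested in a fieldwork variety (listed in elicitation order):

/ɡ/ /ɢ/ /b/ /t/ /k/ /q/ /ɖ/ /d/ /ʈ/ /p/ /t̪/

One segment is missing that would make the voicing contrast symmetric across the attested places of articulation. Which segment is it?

/d̪/

bilabial: voiceless /p/, voiced /b/.
dental: voiceless /t̪/, voiced —.
alveolar: voiceless /t/, voiced /d/.
retroflex: voiceless /ʈ/, voiced /ɖ/.
velar: voiceless /k/, voiced /ɡ/.
uvular: voiceless /q/, voiced /ɢ/.
The dental row has no voiced member, so the gap is the voiced dental stop /d̪/.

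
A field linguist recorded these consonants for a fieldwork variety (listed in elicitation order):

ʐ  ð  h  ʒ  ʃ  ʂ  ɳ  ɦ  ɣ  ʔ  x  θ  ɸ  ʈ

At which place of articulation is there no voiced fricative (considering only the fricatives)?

bilabial

place of articulation  voiceless  voiced  
bilabial          ɸ         —       
dental            θ         ð       
postalveolar      ʃ         ʒ       
retroflex         ʂ         ʐ       
velar             x         ɣ       
glottal           h         ɦ       
Every place of articulation has a voiced member except bilabial, where /β/ would be expected.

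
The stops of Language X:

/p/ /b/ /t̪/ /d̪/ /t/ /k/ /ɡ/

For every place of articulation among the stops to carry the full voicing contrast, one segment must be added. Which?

place of articulation  voiceless  voiced  
bilabial          p         b       
dental            t̪        d̪      
alveolar          t         —       
velar             k         ɡ       
The alveolar row has no voiced member, so the gap is the voiced alveolar stop /d/.

/d/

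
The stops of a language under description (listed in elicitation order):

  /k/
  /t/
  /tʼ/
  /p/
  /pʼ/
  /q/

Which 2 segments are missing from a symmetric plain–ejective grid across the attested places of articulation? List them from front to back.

place of articulation  plain     ejective
bilabial          p         pʼ      
alveolar          t         tʼ      
velar             k         —       
uvular            q         —       
Gaps, from front to back: velar lacks ejective (/kʼ/); uvular lacks ejective (/qʼ/).

/kʼ/, /qʼ/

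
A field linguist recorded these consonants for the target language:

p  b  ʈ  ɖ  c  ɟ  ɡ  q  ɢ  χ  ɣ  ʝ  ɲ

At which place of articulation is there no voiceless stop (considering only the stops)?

bilabial: voiceless /p/, voiced /b/.
retroflex: voiceless /ʈ/, voiced /ɖ/.
palatal: voiceless /c/, voiced /ɟ/.
velar: voiceless —, voiced /ɡ/.
uvular: voiceless /q/, voiced /ɢ/.
Every place of articulation has a voiceless member except velar, where /k/ would be expected.

velar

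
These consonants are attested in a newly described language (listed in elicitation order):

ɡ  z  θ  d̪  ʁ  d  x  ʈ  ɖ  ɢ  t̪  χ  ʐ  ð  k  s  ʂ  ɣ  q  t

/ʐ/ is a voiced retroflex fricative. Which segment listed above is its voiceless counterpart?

The voiceless counterpart is a voiceless retroflex fricative — in this inventory, /ʂ/.

/ʂ/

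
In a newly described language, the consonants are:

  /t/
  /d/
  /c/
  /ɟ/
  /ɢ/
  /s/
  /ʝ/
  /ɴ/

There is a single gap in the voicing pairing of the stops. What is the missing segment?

/q/

alveolar: voiceless /t/, voiced /d/.
palatal: voiceless /c/, voiced /ɟ/.
uvular: voiceless —, voiced /ɢ/.
The uvular row has no voiceless member, so the gap is the voiceless uvular stop /q/.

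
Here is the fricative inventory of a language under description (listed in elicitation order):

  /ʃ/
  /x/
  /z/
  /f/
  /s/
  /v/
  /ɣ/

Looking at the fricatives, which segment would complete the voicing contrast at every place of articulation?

Voiceless: /f/ (labiodental), /s/ (alveolar), /ʃ/ (postalveolar), /x/ (velar).
Voiced: /v/ (labiodental), /z/ (alveolar), /ɣ/ (velar).
The postalveolar row has no voiced member, so the gap is the voiced postalveolar fricative /ʒ/.

/ʒ/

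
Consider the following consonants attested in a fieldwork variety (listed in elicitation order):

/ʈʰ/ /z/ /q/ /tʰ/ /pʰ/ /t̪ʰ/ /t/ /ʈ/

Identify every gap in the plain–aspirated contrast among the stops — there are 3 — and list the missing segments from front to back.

/p/, /t̪/, /qʰ/

bilabial: plain —, aspirated /pʰ/.
dental: plain —, aspirated /t̪ʰ/.
alveolar: plain /t/, aspirated /tʰ/.
retroflex: plain /ʈ/, aspirated /ʈʰ/.
uvular: plain /q/, aspirated —.
Gaps, from front to back: bilabial lacks plain (/p/); dental lacks plain (/t̪/); uvular lacks aspirated (/qʰ/).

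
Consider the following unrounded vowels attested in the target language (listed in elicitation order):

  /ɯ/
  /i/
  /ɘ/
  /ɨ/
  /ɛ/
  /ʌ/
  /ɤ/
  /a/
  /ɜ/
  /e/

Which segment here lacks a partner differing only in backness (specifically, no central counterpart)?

/a/

High: /i/ ~ /ɨ/ ~ /ɯ/
High-mid: /e/ ~ /ɘ/ ~ /ɤ/
Low-mid: /ɛ/ ~ /ɜ/ ~ /ʌ/
Low: only /a/ (front); no central partner.
So /a/ is the unpaired segment.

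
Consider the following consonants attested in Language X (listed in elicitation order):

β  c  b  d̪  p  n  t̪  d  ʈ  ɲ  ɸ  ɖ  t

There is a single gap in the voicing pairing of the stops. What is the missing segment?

place of articulation  voiceless  voiced  
bilabial          p         b       
dental            t̪        d̪      
alveolar          t         d       
retroflex         ʈ         ɖ       
palatal           c         —       
The palatal row has no voiced member, so the gap is the voiced palatal stop /ɟ/.

/ɟ/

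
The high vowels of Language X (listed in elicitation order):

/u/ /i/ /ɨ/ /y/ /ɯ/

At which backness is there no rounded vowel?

front: unrounded /i/, rounded /y/.
central: unrounded /ɨ/, rounded —.
back: unrounded /ɯ/, rounded /u/.
Every backness has a rounded member except central, where /ʉ/ would be expected.

central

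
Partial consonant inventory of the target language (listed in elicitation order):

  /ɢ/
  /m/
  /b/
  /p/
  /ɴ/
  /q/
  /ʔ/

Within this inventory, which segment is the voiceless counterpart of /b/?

/p/

/b/ is a voiced bilabial stop.
The voiceless counterpart is a voiceless bilabial stop — in this inventory, /p/.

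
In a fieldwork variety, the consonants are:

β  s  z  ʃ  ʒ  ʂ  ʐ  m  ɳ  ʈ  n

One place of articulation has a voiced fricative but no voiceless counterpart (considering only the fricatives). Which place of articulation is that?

bilabial

Voiceless: /s/ (alveolar), /ʃ/ (postalveolar), /ʂ/ (retroflex).
Voiced: /β/ (bilabial), /z/ (alveolar), /ʒ/ (postalveolar), /ʐ/ (retroflex).
Every place of articulation has a voiceless member except bilabial, where /ɸ/ would be expected.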